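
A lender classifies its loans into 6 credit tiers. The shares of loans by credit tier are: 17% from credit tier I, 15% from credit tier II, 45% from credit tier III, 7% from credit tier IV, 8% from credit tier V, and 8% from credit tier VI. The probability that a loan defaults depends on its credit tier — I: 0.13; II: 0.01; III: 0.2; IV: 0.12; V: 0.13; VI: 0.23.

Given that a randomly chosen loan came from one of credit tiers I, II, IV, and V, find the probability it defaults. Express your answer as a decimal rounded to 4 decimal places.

Let S = {I, II, IV, V}.
P(S) = 0.17 + 0.15 + 0.07 + 0.08 = 0.47.
P(D ∩ S) = 0.13·0.17 + 0.01·0.15 + 0.12·0.07 + 0.13·0.08 = 0.0221 + 0.0015 + 0.0084 + 0.0104 = 0.0424.
P(D | S) = 0.0424 / 0.47 = 0.090213…

P(D|S) ≈ 0.0902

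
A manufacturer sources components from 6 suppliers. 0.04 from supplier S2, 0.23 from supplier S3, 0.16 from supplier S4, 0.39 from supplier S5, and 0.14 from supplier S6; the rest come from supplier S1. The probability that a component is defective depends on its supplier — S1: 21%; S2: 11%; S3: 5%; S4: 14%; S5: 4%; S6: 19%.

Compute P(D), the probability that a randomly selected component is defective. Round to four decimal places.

P(S1) = 1 − (0.04 + 0.23 + 0.16 + 0.39 + 0.14) = 0.04.
P(D) = P(D|S1)·P(S1) + P(D|S2)·P(S2) + P(D|S3)·P(S3) + P(D|S4)·P(S4) + P(D|S5)·P(S5) + P(D|S6)·P(S6)
      = 0.21·0.04 + 0.11·0.04 + 0.05·0.23 + 0.14·0.16 + 0.04·0.39 + 0.19·0.14
      = 0.0084 + 0.0044 + 0.0115 + 0.0224 + 0.0156 + 0.0266 = 0.0889

0.0889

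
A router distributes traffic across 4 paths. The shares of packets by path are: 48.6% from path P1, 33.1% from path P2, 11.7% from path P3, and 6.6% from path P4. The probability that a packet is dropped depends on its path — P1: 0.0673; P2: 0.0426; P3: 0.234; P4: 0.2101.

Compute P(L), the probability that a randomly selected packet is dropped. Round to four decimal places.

P(L) ≈ 0.0881

Summing over the partition,
P(L) = P(L|P1)·P(P1) + P(L|P2)·P(P2) + P(L|P3)·P(P3) + P(L|P4)·P(P4)
      = 0.0673·0.486 + 0.0426·0.331 + 0.234·0.117 + 0.2101·0.066
      = 0.0327078 + 0.0141006 + 0.027378 + 0.0138666 = 0.088053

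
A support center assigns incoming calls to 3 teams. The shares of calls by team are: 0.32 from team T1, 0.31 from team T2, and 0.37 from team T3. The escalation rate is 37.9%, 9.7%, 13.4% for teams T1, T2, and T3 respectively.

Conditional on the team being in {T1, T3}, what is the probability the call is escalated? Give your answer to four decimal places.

0.2476

Let S = {T1, T3}.
P(S) = 0.32 + 0.37 = 0.69.
P(E ∩ S) = 0.379·0.32 + 0.134·0.37 = 0.12128 + 0.04958 = 0.17086.
P(E | S) = 0.17086 / 0.69 = 0.247623…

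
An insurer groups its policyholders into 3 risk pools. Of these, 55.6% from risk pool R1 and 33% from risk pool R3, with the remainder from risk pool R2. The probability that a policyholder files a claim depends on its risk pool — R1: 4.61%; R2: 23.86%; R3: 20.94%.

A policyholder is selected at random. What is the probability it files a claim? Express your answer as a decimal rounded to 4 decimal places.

P(C) ≈ 0.1219

P(R2) = 1 − (0.556 + 0.33) = 0.114.
P(C) = P(C|R1)·P(R1) + P(C|R2)·P(R2) + P(C|R3)·P(R3)
      = 0.0461·0.556 + 0.2386·0.114 + 0.2094·0.33
      = 0.0256316 + 0.0272004 + 0.069102 = 0.121934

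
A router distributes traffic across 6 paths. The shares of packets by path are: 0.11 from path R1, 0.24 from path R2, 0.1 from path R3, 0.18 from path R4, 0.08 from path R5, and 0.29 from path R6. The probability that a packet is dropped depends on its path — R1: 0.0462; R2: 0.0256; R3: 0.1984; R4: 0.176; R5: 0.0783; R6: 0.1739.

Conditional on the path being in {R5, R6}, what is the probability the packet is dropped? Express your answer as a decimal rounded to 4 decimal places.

P(L|S) ≈ 0.1532

Let S = {R5, R6}.
P(S) = 0.08 + 0.29 = 0.37.
P(L ∩ S) = 0.0783·0.08 + 0.1739·0.29 = 0.006264 + 0.050431 = 0.056695.
P(L | S) = 0.056695 / 0.37 = 0.153230…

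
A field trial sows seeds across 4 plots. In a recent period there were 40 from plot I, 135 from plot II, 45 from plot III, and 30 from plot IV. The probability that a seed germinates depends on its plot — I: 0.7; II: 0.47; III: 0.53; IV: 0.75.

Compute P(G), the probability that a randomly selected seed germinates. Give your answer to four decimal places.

Total: 40 + 135 + 45 + 30 = 250.
P(I) = 40/250 = 0.16. P(II) = 135/250 = 0.54. P(III) = 45/250 = 0.18. P(IV) = 30/250 = 0.12.
Using total probability over the partition,
P(G) = P(G|I)·P(I) + P(G|II)·P(II) + P(G|III)·P(III) + P(G|IV)·P(IV)
      = 0.7·0.16 + 0.47·0.54 + 0.53·0.18 + 0.75·0.12
      = 0.112 + 0.2538 + 0.0954 + 0.09 = 0.5512

0.5512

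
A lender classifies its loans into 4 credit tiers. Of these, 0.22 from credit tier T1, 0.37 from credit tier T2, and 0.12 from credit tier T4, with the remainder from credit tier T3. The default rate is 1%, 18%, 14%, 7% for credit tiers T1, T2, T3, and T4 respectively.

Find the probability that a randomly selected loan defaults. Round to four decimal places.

P(T3) = 1 − (0.22 + 0.37 + 0.12) = 0.29.
By the law of total probability,
P(D) = P(D|T1)·P(T1) + P(D|T2)·P(T2) + P(D|T3)·P(T3) + P(D|T4)·P(T4)
      = 0.01·0.22 + 0.18·0.37 + 0.14·0.29 + 0.07·0.12
      = 0.0022 + 0.0666 + 0.0406 + 0.0084 = 0.1178

P(D) ≈ 0.1178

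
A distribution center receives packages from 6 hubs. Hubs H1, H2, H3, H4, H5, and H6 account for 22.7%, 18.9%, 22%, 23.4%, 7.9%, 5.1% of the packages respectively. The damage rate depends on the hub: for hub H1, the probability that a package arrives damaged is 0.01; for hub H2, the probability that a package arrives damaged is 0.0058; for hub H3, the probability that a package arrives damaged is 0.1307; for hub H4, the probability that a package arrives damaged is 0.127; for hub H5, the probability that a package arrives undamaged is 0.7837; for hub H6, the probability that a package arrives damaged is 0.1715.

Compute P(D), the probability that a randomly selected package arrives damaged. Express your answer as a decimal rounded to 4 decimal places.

P(D) ≈ 0.0877

P(D|H5) = 1 − 0.7837 = 0.2163.
Summing over the partition,
P(D) = P(D|H1)·P(H1) + P(D|H2)·P(H2) + P(D|H3)·P(H3) + P(D|H4)·P(H4) + P(D|H5)·P(H5) + P(D|H6)·P(H6)
      = 0.01·0.227 + 0.0058·0.189 + 0.1307·0.22 + 0.127·0.234 + 0.2163·0.079 + 0.1715·0.051
      = 0.00227 + 0.0010962 + 0.028754 + 0.029718 + 0.0170877 + 0.0087465 = 0.0876724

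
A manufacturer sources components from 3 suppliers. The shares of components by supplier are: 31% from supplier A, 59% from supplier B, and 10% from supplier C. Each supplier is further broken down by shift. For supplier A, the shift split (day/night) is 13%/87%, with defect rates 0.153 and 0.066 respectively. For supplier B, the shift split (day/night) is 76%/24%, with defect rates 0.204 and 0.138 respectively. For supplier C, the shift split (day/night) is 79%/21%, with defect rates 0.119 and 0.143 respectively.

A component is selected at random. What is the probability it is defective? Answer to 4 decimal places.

P(D|A) = 0.13·0.153 + 0.87·0.066 = 0.01989 + 0.05742 = 0.07731
P(D|B) = 0.76·0.204 + 0.24·0.138 = 0.15504 + 0.03312 = 0.18816
P(D|C) = 0.79·0.119 + 0.21·0.143 = 0.09401 + 0.03003 = 0.12404
Then overall,
P(D) = 0.31·0.07731 + 0.59·0.18816 + 0.1·0.12404
      = 0.0239661 + 0.1110144 + 0.012404 = 0.1473845

P(D) ≈ 0.1474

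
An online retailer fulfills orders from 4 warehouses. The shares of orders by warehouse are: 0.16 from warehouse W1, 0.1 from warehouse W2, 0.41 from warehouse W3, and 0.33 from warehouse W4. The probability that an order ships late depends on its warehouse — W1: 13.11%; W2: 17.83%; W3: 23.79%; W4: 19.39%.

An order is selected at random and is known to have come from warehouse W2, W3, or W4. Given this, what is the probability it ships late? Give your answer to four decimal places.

Let S = {W2, W3, W4}.
P(S) = 0.1 + 0.41 + 0.33 = 0.84.
P(L ∩ S) = 0.1783·0.1 + 0.2379·0.41 + 0.1939·0.33 = 0.01783 + 0.097539 + 0.063987 = 0.179356.
P(L | S) = 0.179356 / 0.84 = 0.213519…

0.2135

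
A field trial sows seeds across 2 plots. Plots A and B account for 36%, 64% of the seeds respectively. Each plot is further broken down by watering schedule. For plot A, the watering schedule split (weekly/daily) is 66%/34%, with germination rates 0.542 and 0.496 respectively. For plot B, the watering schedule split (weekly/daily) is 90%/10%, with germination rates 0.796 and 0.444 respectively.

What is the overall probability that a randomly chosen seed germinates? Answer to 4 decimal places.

P(G) ≈ 0.6764

P(G|A) = 0.66·0.542 + 0.34·0.496 = 0.35772 + 0.16864 = 0.52636
P(G|B) = 0.9·0.796 + 0.1·0.444 = 0.7164 + 0.0444 = 0.7608
By total probability over the outer partition,
P(G) = 0.36·0.52636 + 0.64·0.7608
      = 0.1894896 + 0.486912 = 0.6764016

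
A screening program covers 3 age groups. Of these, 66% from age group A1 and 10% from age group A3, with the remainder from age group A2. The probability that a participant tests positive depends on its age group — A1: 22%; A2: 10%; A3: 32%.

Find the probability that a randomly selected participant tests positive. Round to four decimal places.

P(A2) = 1 − (0.66 + 0.1) = 0.24.
P(T) = P(T|A1)·P(A1) + P(T|A2)·P(A2) + P(T|A3)·P(A3)
      = 0.22·0.66 + 0.1·0.24 + 0.32·0.1
      = 0.1452 + 0.024 + 0.032 = 0.2012

P(T) ≈ 0.2012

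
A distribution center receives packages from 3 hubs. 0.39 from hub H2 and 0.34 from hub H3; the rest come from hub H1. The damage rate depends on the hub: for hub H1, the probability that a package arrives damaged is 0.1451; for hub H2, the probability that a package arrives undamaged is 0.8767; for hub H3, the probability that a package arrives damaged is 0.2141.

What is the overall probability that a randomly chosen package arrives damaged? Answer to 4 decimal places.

0.1601

P(H1) = 1 − (0.39 + 0.34) = 0.27.
P(D|H2) = 1 − 0.8767 = 0.1233.
By the law of total probability,
P(D) = P(D|H1)·P(H1) + P(D|H2)·P(H2) + P(D|H3)·P(H3)
      = 0.1451·0.27 + 0.1233·0.39 + 0.2141·0.34
      = 0.039177 + 0.048087 + 0.072794 = 0.160058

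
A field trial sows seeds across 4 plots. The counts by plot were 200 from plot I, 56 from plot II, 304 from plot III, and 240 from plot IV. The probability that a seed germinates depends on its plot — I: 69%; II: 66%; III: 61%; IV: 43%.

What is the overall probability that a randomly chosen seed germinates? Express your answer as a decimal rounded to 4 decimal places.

0.5795

Total: 200 + 56 + 304 + 240 = 800.
P(I) = 200/800 = 0.25. P(II) = 56/800 = 0.07. P(III) = 304/800 = 0.38. P(IV) = 240/800 = 0.3.
P(G) = P(G|I)·P(I) + P(G|II)·P(II) + P(G|III)·P(III) + P(G|IV)·P(IV)
      = 0.69·0.25 + 0.66·0.07 + 0.61·0.38 + 0.43·0.3
      = 0.1725 + 0.0462 + 0.2318 + 0.129 = 0.5795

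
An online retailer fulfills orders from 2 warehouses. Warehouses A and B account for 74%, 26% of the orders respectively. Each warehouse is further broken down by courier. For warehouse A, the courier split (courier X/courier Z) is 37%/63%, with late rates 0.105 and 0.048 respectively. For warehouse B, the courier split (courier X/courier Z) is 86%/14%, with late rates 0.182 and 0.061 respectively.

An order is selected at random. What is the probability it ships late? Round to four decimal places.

P(L|A) = 0.37·0.105 + 0.63·0.048 = 0.03885 + 0.03024 = 0.06909
P(L|B) = 0.86·0.182 + 0.14·0.061 = 0.15652 + 0.00854 = 0.16506
Then overall,
P(L) = 0.74·0.06909 + 0.26·0.16506
      = 0.0511266 + 0.0429156 = 0.0940422

0.0940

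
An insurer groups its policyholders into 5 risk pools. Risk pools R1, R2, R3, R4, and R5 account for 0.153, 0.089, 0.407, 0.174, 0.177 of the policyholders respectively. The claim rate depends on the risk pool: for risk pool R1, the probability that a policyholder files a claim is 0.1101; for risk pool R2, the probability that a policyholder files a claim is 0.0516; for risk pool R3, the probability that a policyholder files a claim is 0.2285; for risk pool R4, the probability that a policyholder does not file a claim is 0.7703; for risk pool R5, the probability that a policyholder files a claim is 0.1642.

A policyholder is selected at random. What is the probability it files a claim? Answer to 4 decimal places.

0.1835

P(C|R4) = 1 − 0.7703 = 0.2297.
P(C) = P(C|R1)·P(R1) + P(C|R2)·P(R2) + P(C|R3)·P(R3) + P(C|R4)·P(R4) + P(C|R5)·P(R5)
      = 0.1101·0.153 + 0.0516·0.089 + 0.2285·0.407 + 0.2297·0.174 + 0.1642·0.177
      = 0.0168453 + 0.0045924 + 0.0929995 + 0.0399678 + 0.0290634 = 0.1834684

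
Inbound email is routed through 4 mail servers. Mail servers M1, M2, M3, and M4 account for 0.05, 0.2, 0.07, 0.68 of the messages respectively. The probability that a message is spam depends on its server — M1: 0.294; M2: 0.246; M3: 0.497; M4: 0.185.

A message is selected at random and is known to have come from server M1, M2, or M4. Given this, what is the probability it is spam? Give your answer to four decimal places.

Let J = {M1, M2, M4}.
P(J) = 0.05 + 0.2 + 0.68 = 0.93.
P(S ∩ J) = 0.294·0.05 + 0.246·0.2 + 0.185·0.68 = 0.0147 + 0.0492 + 0.1258 = 0.1897.
P(S | J) = 0.1897 / 0.93 = 0.203978…

P(S|J) ≈ 0.2040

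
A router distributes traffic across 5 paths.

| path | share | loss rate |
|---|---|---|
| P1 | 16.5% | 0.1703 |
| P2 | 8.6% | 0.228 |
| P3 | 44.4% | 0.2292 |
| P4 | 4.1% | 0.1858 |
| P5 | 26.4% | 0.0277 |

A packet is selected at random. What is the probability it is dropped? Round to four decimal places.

0.1644

P(L) = P(L|P1)·P(P1) + P(L|P2)·P(P2) + P(L|P3)·P(P3) + P(L|P4)·P(P4) + P(L|P5)·P(P5)
      = 0.1703·0.165 + 0.228·0.086 + 0.2292·0.444 + 0.1858·0.041 + 0.0277·0.264
      = 0.0280995 + 0.019608 + 0.1017648 + 0.0076178 + 0.0073128 = 0.1644029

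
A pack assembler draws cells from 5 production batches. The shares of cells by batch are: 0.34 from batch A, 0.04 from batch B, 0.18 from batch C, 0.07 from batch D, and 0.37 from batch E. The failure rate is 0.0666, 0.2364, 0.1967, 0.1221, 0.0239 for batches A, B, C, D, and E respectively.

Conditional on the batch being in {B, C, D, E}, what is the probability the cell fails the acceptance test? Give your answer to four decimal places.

Let S = {B, C, D, E}.
P(S) = 0.04 + 0.18 + 0.07 + 0.37 = 0.66.
P(F ∩ S) = 0.2364·0.04 + 0.1967·0.18 + 0.1221·0.07 + 0.0239·0.37 = 0.009456 + 0.035406 + 0.008547 + 0.008843 = 0.062252.
P(F | S) = 0.062252 / 0.66 = 0.094321…

P(F|S) ≈ 0.0943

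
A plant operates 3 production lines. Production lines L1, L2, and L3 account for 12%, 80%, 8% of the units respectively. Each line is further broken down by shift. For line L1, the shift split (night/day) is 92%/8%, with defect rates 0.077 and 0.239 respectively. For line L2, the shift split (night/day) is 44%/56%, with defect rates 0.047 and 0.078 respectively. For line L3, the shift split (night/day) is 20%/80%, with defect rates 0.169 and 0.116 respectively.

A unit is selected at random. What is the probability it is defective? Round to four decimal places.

P(D|L1) = 0.92·0.077 + 0.08·0.239 = 0.07084 + 0.01912 = 0.08996
P(D|L2) = 0.44·0.047 + 0.56·0.078 = 0.02068 + 0.04368 = 0.06436
P(D|L3) = 0.2·0.169 + 0.8·0.116 = 0.0338 + 0.0928 = 0.1266
By total probability over the outer partition,
P(D) = 0.12·0.08996 + 0.8·0.06436 + 0.08·0.1266
      = 0.0107952 + 0.051488 + 0.010128 = 0.0724112

0.0724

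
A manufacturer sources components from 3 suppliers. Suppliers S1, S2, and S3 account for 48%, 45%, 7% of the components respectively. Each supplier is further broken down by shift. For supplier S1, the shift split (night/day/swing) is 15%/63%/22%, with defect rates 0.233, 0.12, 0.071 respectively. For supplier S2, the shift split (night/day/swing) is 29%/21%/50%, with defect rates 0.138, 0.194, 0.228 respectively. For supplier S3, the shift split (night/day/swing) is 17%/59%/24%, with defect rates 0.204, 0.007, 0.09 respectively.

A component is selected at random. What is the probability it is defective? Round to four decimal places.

0.1524

P(D|S1) = 0.15·0.233 + 0.63·0.12 + 0.22·0.071 = 0.03495 + 0.0756 + 0.01562 = 0.12617
P(D|S2) = 0.29·0.138 + 0.21·0.194 + 0.5·0.228 = 0.04002 + 0.04074 + 0.114 = 0.19476
P(D|S3) = 0.17·0.204 + 0.59·0.007 + 0.24·0.09 = 0.03468 + 0.00413 + 0.0216 = 0.06041
By total probability over the outer partition,
P(D) = 0.48·0.12617 + 0.45·0.19476 + 0.07·0.06041
      = 0.0605616 + 0.087642 + 0.0042287 = 0.1524323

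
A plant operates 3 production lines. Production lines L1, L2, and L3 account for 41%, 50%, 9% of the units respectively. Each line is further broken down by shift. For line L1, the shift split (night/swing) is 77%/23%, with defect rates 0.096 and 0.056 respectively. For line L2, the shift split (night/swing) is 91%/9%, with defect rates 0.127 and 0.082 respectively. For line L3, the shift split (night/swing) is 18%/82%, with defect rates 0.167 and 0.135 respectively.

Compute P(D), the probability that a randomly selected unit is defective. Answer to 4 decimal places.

0.1097

P(D|L1) = 0.77·0.096 + 0.23·0.056 = 0.07392 + 0.01288 = 0.0868
P(D|L2) = 0.91·0.127 + 0.09·0.082 = 0.11557 + 0.00738 = 0.12295
P(D|L3) = 0.18·0.167 + 0.82·0.135 = 0.03006 + 0.1107 = 0.14076
Then overall,
P(D) = 0.41·0.0868 + 0.5·0.12295 + 0.09·0.14076
      = 0.035588 + 0.061475 + 0.0126684 = 0.1097314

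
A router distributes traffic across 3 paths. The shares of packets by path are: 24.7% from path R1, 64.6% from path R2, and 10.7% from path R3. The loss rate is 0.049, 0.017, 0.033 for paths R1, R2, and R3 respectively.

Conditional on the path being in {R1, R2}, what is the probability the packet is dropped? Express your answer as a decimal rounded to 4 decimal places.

0.0259

Let S = {R1, R2}.
P(S) = 0.247 + 0.646 = 0.893.
P(L ∩ S) = 0.049·0.247 + 0.017·0.646 = 0.012103 + 0.010982 = 0.023085.
P(L | S) = 0.023085 / 0.893 = 0.025851…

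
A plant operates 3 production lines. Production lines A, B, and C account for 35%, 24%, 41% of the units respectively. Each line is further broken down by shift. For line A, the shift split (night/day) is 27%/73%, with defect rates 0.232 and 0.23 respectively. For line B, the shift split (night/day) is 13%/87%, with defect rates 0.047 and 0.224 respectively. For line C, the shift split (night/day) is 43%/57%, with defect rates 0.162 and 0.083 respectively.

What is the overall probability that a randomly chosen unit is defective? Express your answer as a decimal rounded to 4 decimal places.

P(D|A) = 0.27·0.232 + 0.73·0.23 = 0.06264 + 0.1679 = 0.23054
P(D|B) = 0.13·0.047 + 0.87·0.224 = 0.00611 + 0.19488 = 0.20099
P(D|C) = 0.43·0.162 + 0.57·0.083 = 0.06966 + 0.04731 = 0.11697
Then overall,
P(D) = 0.35·0.23054 + 0.24·0.20099 + 0.41·0.11697
      = 0.080689 + 0.0482376 + 0.0479577 = 0.1768843

0.1769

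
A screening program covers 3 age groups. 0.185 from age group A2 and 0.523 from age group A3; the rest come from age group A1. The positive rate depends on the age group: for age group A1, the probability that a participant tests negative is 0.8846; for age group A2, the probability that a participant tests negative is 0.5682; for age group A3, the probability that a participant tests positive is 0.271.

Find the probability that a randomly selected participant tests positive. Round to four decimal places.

P(A1) = 1 − (0.185 + 0.523) = 0.292.
P(T|A1) = 1 − 0.8846 = 0.1154.
P(T|A2) = 1 − 0.5682 = 0.4318.
P(T) = P(T|A1)·P(A1) + P(T|A2)·P(A2) + P(T|A3)·P(A3)
      = 0.1154·0.292 + 0.4318·0.185 + 0.271·0.523
      = 0.0336968 + 0.079883 + 0.141733 = 0.2553128

P(T) ≈ 0.2553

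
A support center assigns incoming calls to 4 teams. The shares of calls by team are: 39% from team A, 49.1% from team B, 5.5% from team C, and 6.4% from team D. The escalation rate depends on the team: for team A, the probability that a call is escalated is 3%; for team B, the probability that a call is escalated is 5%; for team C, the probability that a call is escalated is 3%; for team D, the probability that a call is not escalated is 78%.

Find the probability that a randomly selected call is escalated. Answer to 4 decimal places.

0.0520

P(E|D) = 1 − 0.78 = 0.22.
By the law of total probability,
P(E) = P(E|A)·P(A) + P(E|B)·P(B) + P(E|C)·P(C) + P(E|D)·P(D)
      = 0.03·0.39 + 0.05·0.491 + 0.03·0.055 + 0.22·0.064
      = 0.0117 + 0.02455 + 0.00165 + 0.01408 = 0.05198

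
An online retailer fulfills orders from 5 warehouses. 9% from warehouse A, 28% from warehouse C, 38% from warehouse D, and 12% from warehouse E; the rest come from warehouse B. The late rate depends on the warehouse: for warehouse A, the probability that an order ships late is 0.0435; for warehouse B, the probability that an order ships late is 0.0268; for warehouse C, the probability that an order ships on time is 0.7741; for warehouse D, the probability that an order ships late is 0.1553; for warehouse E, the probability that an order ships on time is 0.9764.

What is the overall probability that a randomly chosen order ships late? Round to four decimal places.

P(B) = 1 − (0.09 + 0.28 + 0.38 + 0.12) = 0.13.
P(L|C) = 1 − 0.7741 = 0.2259.
P(L|E) = 1 − 0.9764 = 0.0236.
P(L) = P(L|A)·P(A) + P(L|B)·P(B) + P(L|C)·P(C) + P(L|D)·P(D) + P(L|E)·P(E)
      = 0.0435·0.09 + 0.0268·0.13 + 0.2259·0.28 + 0.1553·0.38 + 0.0236·0.12
      = 0.003915 + 0.003484 + 0.063252 + 0.059014 + 0.002832 = 0.132497

0.1325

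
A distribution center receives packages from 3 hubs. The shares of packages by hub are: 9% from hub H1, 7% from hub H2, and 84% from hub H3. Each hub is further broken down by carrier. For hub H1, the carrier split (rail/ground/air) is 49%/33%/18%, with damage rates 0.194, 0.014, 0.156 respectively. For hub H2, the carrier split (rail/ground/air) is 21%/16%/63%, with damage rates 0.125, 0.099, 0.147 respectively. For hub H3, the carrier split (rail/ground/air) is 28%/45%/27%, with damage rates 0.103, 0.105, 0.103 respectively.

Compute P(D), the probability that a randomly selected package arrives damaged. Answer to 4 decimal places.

P(D|H1) = 0.49·0.194 + 0.33·0.014 + 0.18·0.156 = 0.09506 + 0.00462 + 0.02808 = 0.12776
P(D|H2) = 0.21·0.125 + 0.16·0.099 + 0.63·0.147 = 0.02625 + 0.01584 + 0.09261 = 0.1347
P(D|H3) = 0.28·0.103 + 0.45·0.105 + 0.27·0.103 = 0.02884 + 0.04725 + 0.02781 = 0.1039
Then overall,
P(D) = 0.09·0.12776 + 0.07·0.1347 + 0.84·0.1039
      = 0.0114984 + 0.009429 + 0.087276 = 0.1082034

0.1082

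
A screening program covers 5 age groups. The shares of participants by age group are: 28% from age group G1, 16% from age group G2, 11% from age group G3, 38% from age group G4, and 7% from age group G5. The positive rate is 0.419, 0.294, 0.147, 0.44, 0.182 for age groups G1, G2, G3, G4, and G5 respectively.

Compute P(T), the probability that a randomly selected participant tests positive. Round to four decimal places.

By the law of total probability,
P(T) = P(T|G1)·P(G1) + P(T|G2)·P(G2) + P(T|G3)·P(G3) + P(T|G4)·P(G4) + P(T|G5)·P(G5)
      = 0.419·0.28 + 0.294·0.16 + 0.147·0.11 + 0.44·0.38 + 0.182·0.07
      = 0.11732 + 0.04704 + 0.01617 + 0.1672 + 0.01274 = 0.36047

P(T) ≈ 0.3605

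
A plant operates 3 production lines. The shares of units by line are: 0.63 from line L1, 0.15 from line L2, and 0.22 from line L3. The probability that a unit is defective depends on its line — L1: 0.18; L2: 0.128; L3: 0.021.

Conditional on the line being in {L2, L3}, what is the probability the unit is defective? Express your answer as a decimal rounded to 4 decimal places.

Let S = {L2, L3}.
P(S) = 0.15 + 0.22 = 0.37.
P(D ∩ S) = 0.128·0.15 + 0.021·0.22 = 0.0192 + 0.00462 = 0.02382.
P(D | S) = 0.02382 / 0.37 = 0.064378…

0.0644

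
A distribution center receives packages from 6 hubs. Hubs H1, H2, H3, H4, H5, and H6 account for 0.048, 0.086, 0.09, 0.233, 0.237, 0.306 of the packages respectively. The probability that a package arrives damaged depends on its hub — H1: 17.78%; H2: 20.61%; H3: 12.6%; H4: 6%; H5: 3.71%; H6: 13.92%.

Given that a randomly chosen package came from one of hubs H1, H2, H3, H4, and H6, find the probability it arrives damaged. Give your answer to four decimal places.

Let S = {H1, H2, H3, H4, H6}.
P(S) = 0.048 + 0.086 + 0.09 + 0.233 + 0.306 = 0.763.
P(D ∩ S) = 0.1778·0.048 + 0.2061·0.086 + 0.126·0.09 + 0.06·0.233 + 0.1392·0.306 = 0.0085344 + 0.0177246 + 0.01134 + 0.01398 + 0.0425952 = 0.0941742.
P(D | S) = 0.0941742 / 0.763 = 0.123426…

P(D|S) ≈ 0.1234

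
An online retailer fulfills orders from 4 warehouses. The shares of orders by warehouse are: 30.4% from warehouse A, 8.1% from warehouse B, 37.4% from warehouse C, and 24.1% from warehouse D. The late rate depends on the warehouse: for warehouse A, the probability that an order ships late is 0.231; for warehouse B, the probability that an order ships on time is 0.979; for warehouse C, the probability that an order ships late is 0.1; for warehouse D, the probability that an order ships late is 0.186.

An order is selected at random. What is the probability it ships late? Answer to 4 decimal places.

P(L) ≈ 0.1542

P(L|B) = 1 − 0.979 = 0.021.
P(L) = P(L|A)·P(A) + P(L|B)·P(B) + P(L|C)·P(C) + P(L|D)·P(D)
      = 0.231·0.304 + 0.021·0.081 + 0.1·0.374 + 0.186·0.241
      = 0.070224 + 0.001701 + 0.0374 + 0.044826 = 0.154151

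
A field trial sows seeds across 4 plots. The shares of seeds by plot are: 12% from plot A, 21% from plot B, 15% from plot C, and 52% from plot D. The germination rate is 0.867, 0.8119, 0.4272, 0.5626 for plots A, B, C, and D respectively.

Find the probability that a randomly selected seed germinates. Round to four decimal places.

0.6312

By the law of total probability,
P(G) = P(G|A)·P(A) + P(G|B)·P(B) + P(G|C)·P(C) + P(G|D)·P(D)
      = 0.867·0.12 + 0.8119·0.21 + 0.4272·0.15 + 0.5626·0.52
      = 0.10404 + 0.170499 + 0.06408 + 0.292552 = 0.631171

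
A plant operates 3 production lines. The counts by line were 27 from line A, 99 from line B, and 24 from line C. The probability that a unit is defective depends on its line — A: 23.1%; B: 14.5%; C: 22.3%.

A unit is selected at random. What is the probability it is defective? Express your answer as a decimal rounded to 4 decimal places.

P(D) ≈ 0.1730

Total: 27 + 99 + 24 = 150.
P(A) = 27/150 = 0.18. P(B) = 99/150 = 0.66. P(C) = 24/150 = 0.16.
P(D) = P(D|A)·P(A) + P(D|B)·P(B) + P(D|C)·P(C)
      = 0.231·0.18 + 0.145·0.66 + 0.223·0.16
      = 0.04158 + 0.0957 + 0.03568 = 0.17296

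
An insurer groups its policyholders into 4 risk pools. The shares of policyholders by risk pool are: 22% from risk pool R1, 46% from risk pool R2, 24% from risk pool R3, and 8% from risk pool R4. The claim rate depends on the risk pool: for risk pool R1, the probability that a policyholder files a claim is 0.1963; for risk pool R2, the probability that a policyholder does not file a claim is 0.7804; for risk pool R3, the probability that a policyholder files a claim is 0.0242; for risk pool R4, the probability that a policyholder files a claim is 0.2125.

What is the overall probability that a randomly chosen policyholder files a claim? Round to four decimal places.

P(C|R2) = 1 − 0.7804 = 0.2196.
Using total probability over the partition,
P(C) = P(C|R1)·P(R1) + P(C|R2)·P(R2) + P(C|R3)·P(R3) + P(C|R4)·P(R4)
      = 0.1963·0.22 + 0.2196·0.46 + 0.0242·0.24 + 0.2125·0.08
      = 0.043186 + 0.101016 + 0.005808 + 0.017 = 0.16701

P(C) ≈ 0.1670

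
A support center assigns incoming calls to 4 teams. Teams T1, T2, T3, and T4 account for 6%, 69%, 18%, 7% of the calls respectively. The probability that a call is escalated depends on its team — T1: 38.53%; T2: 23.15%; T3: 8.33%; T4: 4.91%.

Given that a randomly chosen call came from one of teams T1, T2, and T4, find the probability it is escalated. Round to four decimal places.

P(E|S) ≈ 0.2272

Let S = {T1, T2, T4}.
P(S) = 0.06 + 0.69 + 0.07 = 0.82.
P(E ∩ S) = 0.3853·0.06 + 0.2315·0.69 + 0.0491·0.07 = 0.023118 + 0.159735 + 0.003437 = 0.18629.
P(E | S) = 0.18629 / 0.82 = 0.227183…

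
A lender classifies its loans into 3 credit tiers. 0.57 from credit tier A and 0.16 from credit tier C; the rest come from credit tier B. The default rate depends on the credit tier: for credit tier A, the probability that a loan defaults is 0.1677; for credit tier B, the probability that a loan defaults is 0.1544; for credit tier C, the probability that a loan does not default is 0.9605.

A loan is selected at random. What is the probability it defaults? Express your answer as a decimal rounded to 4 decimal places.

P(D) ≈ 0.1436

P(B) = 1 − (0.57 + 0.16) = 0.27.
P(D|C) = 1 − 0.9605 = 0.0395.
Using total probability over the partition,
P(D) = P(D|A)·P(A) + P(D|B)·P(B) + P(D|C)·P(C)
      = 0.1677·0.57 + 0.1544·0.27 + 0.0395·0.16
      = 0.095589 + 0.041688 + 0.00632 = 0.143597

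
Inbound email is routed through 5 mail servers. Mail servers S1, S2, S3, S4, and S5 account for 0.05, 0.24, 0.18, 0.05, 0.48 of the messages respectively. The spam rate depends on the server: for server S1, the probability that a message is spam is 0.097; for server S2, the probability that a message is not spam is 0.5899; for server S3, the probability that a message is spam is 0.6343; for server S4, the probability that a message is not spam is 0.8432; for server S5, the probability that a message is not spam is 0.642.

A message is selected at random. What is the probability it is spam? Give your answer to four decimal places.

P(S) ≈ 0.3971

P(S|S2) = 1 − 0.5899 = 0.4101.
P(S|S4) = 1 − 0.8432 = 0.1568.
P(S|S5) = 1 − 0.642 = 0.358.
P(S) = P(S|S1)·P(S1) + P(S|S2)·P(S2) + P(S|S3)·P(S3) + P(S|S4)·P(S4) + P(S|S5)·P(S5)
      = 0.097·0.05 + 0.4101·0.24 + 0.6343·0.18 + 0.1568·0.05 + 0.358·0.48
      = 0.00485 + 0.098424 + 0.114174 + 0.00784 + 0.17184 = 0.397128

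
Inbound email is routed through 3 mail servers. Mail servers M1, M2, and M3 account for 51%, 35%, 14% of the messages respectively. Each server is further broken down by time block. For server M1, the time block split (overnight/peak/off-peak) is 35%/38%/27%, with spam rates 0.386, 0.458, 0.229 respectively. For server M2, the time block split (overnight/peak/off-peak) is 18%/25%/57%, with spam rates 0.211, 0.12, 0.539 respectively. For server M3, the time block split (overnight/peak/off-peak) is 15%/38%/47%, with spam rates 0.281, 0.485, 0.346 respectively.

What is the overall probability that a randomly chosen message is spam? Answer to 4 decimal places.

P(S) ≈ 0.3750

P(S|M1) = 0.35·0.386 + 0.38·0.458 + 0.27·0.229 = 0.1351 + 0.17404 + 0.06183 = 0.37097
P(S|M2) = 0.18·0.211 + 0.25·0.12 + 0.57·0.539 = 0.03798 + 0.03 + 0.30723 = 0.37521
P(S|M3) = 0.15·0.281 + 0.38·0.485 + 0.47·0.346 = 0.04215 + 0.1843 + 0.16262 = 0.38907
By total probability over the outer partition,
P(S) = 0.51·0.37097 + 0.35·0.37521 + 0.14·0.38907
      = 0.1891947 + 0.1313235 + 0.0544698 = 0.374988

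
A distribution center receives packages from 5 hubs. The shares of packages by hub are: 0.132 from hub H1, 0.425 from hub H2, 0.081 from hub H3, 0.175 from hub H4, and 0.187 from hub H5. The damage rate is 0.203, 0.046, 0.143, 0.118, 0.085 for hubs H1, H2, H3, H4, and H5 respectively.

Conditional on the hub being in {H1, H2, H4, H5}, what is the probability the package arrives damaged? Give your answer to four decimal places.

0.0902

Let S = {H1, H2, H4, H5}.
P(S) = 0.132 + 0.425 + 0.175 + 0.187 = 0.919.
P(D ∩ S) = 0.203·0.132 + 0.046·0.425 + 0.118·0.175 + 0.085·0.187 = 0.026796 + 0.01955 + 0.02065 + 0.015895 = 0.082891.
P(D | S) = 0.082891 / 0.919 = 0.090197…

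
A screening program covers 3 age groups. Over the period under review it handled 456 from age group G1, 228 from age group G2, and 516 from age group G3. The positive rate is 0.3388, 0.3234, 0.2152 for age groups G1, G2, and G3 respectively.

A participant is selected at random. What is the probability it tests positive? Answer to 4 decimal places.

P(T) ≈ 0.2827

Total: 456 + 228 + 516 = 1200.
P(G1) = 456/1200 = 0.38. P(G2) = 228/1200 = 0.19. P(G3) = 516/1200 = 0.43.
P(T) = P(T|G1)·P(G1) + P(T|G2)·P(G2) + P(T|G3)·P(G3)
      = 0.3388·0.38 + 0.3234·0.19 + 0.2152·0.43
      = 0.128744 + 0.061446 + 0.092536 = 0.282726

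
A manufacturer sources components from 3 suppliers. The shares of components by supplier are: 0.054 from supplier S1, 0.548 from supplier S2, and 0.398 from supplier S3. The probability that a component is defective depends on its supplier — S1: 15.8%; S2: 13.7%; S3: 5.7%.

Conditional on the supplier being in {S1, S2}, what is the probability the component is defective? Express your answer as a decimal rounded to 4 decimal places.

Let S = {S1, S2}.
P(S) = 0.054 + 0.548 = 0.602.
P(D ∩ S) = 0.158·0.054 + 0.137·0.548 = 0.008532 + 0.075076 = 0.083608.
P(D | S) = 0.083608 / 0.602 = 0.138884…

0.1389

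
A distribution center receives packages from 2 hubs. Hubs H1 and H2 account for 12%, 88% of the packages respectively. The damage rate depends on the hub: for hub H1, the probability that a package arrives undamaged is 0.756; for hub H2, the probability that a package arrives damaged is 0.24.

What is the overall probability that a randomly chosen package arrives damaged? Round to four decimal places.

0.2405

P(D|H1) = 1 − 0.756 = 0.244.
P(D) = P(D|H1)·P(H1) + P(D|H2)·P(H2)
      = 0.244·0.12 + 0.24·0.88
      = 0.02928 + 0.2112 = 0.24048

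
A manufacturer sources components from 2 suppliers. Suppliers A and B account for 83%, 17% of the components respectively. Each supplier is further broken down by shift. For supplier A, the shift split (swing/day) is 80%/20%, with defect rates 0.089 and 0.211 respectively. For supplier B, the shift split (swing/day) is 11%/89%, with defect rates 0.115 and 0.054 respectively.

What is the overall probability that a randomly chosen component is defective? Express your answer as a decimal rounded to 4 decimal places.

0.1044

P(D|A) = 0.8·0.089 + 0.2·0.211 = 0.0712 + 0.0422 = 0.1134
P(D|B) = 0.11·0.115 + 0.89·0.054 = 0.01265 + 0.04806 = 0.06071
Then overall,
P(D) = 0.83·0.1134 + 0.17·0.06071
      = 0.094122 + 0.0103207 = 0.1044427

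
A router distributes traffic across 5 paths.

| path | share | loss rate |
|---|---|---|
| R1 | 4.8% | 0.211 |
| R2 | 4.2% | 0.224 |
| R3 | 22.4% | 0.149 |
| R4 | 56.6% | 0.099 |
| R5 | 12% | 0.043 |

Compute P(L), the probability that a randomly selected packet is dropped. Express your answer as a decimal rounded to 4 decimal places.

Summing over the partition,
P(L) = P(L|R1)·P(R1) + P(L|R2)·P(R2) + P(L|R3)·P(R3) + P(L|R4)·P(R4) + P(L|R5)·P(R5)
      = 0.211·0.048 + 0.224·0.042 + 0.149·0.224 + 0.099·0.566 + 0.043·0.12
      = 0.010128 + 0.009408 + 0.033376 + 0.056034 + 0.00516 = 0.114106

0.1141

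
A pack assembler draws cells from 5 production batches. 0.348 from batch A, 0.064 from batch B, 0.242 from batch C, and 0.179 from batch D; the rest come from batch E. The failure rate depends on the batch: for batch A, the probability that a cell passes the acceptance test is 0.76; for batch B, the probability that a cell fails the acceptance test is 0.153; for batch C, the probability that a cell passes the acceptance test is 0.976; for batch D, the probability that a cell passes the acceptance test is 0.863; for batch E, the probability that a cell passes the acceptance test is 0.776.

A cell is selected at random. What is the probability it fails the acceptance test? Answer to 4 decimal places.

0.1611

P(E) = 1 − (0.348 + 0.064 + 0.242 + 0.179) = 0.167.
P(F|A) = 1 − 0.76 = 0.24.
P(F|C) = 1 − 0.976 = 0.024.
P(F|D) = 1 − 0.863 = 0.137.
P(F|E) = 1 − 0.776 = 0.224.
P(F) = P(F|A)·P(A) + P(F|B)·P(B) + P(F|C)·P(C) + P(F|D)·P(D) + P(F|E)·P(E)
      = 0.24·0.348 + 0.153·0.064 + 0.024·0.242 + 0.137·0.179 + 0.224·0.167
      = 0.08352 + 0.009792 + 0.005808 + 0.024523 + 0.037408 = 0.161051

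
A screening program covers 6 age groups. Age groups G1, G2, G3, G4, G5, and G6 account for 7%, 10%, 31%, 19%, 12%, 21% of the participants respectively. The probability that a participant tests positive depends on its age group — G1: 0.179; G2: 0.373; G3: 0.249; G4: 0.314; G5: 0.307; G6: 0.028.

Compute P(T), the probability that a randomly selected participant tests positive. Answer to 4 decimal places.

P(T) ≈ 0.2294

By the law of total probability,
P(T) = P(T|G1)·P(G1) + P(T|G2)·P(G2) + P(T|G3)·P(G3) + P(T|G4)·P(G4) + P(T|G5)·P(G5) + P(T|G6)·P(G6)
      = 0.179·0.07 + 0.373·0.1 + 0.249·0.31 + 0.314·0.19 + 0.307·0.12 + 0.028·0.21
      = 0.01253 + 0.0373 + 0.07719 + 0.05966 + 0.03684 + 0.00588 = 0.2294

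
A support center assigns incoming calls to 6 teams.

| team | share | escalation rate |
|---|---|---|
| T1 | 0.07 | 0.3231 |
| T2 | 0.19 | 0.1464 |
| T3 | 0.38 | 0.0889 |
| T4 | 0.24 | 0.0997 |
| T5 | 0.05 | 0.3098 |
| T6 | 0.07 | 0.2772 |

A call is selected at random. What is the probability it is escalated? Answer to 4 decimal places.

P(E) ≈ 0.1430

Summing over the partition,
P(E) = P(E|T1)·P(T1) + P(E|T2)·P(T2) + P(E|T3)·P(T3) + P(E|T4)·P(T4) + P(E|T5)·P(T5) + P(E|T6)·P(T6)
      = 0.3231·0.07 + 0.1464·0.19 + 0.0889·0.38 + 0.0997·0.24 + 0.3098·0.05 + 0.2772·0.07
      = 0.022617 + 0.027816 + 0.033782 + 0.023928 + 0.01549 + 0.019404 = 0.143037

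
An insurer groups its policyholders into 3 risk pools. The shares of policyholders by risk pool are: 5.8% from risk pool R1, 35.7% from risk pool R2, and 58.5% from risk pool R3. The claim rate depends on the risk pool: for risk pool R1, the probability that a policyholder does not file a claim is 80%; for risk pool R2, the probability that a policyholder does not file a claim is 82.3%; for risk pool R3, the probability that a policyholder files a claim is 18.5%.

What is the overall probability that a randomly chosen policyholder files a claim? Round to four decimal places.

P(C) ≈ 0.1830

P(C|R1) = 1 − 0.8 = 0.2.
P(C|R2) = 1 − 0.823 = 0.177.
P(C) = P(C|R1)·P(R1) + P(C|R2)·P(R2) + P(C|R3)·P(R3)
      = 0.2·0.058 + 0.177·0.357 + 0.185·0.585
      = 0.0116 + 0.063189 + 0.108225 = 0.183014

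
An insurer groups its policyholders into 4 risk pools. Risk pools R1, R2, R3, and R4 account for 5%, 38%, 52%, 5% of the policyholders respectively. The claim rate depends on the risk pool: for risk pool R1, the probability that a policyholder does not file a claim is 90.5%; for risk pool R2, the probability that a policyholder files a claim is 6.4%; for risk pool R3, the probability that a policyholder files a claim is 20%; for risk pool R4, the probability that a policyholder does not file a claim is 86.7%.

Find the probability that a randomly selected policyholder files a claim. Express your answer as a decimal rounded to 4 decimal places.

P(C|R1) = 1 − 0.905 = 0.095.
P(C|R4) = 1 − 0.867 = 0.133.
P(C) = P(C|R1)·P(R1) + P(C|R2)·P(R2) + P(C|R3)·P(R3) + P(C|R4)·P(R4)
      = 0.095·0.05 + 0.064·0.38 + 0.2·0.52 + 0.133·0.05
      = 0.00475 + 0.02432 + 0.104 + 0.00665 = 0.13972

P(C) ≈ 0.1397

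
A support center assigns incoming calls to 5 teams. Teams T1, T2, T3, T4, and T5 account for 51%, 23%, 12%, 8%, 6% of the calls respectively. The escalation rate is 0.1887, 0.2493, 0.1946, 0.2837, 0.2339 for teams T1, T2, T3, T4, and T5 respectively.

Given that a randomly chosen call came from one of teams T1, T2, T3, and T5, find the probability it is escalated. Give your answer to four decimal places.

Let S = {T1, T2, T3, T5}.
P(S) = 0.51 + 0.23 + 0.12 + 0.06 = 0.92.
P(E ∩ S) = 0.1887·0.51 + 0.2493·0.23 + 0.1946·0.12 + 0.2339·0.06 = 0.096237 + 0.057339 + 0.023352 + 0.014034 = 0.190962.
P(E | S) = 0.190962 / 0.92 = 0.207567…

0.2076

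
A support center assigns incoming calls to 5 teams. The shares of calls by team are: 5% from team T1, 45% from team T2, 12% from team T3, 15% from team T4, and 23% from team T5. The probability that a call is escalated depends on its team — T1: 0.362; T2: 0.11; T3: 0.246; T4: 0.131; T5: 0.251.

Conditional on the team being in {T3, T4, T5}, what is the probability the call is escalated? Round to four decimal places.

0.2138

Let S = {T3, T4, T5}.
P(S) = 0.12 + 0.15 + 0.23 = 0.5.
P(E ∩ S) = 0.246·0.12 + 0.131·0.15 + 0.251·0.23 = 0.02952 + 0.01965 + 0.05773 = 0.1069.
P(E | S) = 0.1069 / 0.5 = 0.213800…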